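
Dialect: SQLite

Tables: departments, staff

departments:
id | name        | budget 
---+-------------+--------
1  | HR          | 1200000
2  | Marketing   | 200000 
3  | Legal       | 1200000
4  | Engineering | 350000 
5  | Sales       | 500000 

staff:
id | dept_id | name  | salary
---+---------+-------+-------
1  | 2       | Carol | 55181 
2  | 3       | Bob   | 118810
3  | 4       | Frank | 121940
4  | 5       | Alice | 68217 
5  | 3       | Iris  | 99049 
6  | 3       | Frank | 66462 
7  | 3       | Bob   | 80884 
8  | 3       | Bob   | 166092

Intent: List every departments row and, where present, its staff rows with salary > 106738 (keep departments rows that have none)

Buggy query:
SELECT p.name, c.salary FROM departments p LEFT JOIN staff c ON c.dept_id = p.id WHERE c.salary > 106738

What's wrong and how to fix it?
Bug: Filtering c.salary in WHERE discards the NULL rows produced by LEFT JOIN, turning it into an inner join

Fix: Move the right-table condition into the ON clause so unmatched parents are kept

Corrected query:
SELECT p.name, c.salary FROM departments p LEFT JOIN staff c ON c.dept_id = p.id AND c.salary > 106738

Result:
name        | salary
------------+-------
HR          | NULL  
Marketing   | NULL  
Legal       | 118810
Legal       | 166092
Engineering | 121940
Sales       | NULL  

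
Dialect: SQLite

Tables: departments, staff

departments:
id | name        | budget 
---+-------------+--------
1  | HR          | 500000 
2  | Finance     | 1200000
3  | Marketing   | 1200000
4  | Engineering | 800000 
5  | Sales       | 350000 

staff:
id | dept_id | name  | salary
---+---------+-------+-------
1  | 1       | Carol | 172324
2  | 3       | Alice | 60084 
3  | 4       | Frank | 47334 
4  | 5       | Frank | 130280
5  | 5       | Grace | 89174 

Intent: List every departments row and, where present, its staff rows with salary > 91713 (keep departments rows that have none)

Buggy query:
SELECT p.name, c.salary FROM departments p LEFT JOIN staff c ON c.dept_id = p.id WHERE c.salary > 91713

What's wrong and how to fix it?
Bug: Filtering c.salary in WHERE discards the NULL rows produced by LEFT JOIN, turning it into an inner join

Fix: Put 'c.salary > 91713' in the JOIN's ON clause instead of WHERE

Corrected query:
SELECT p.name, c.salary FROM departments p LEFT JOIN staff c ON c.dept_id = p.id AND c.salary > 91713

Result:
name        | salary
------------+-------
HR          | 172324
Finance     | NULL  
Marketing   | NULL  
Engineering | NULL  
Sales       | 130280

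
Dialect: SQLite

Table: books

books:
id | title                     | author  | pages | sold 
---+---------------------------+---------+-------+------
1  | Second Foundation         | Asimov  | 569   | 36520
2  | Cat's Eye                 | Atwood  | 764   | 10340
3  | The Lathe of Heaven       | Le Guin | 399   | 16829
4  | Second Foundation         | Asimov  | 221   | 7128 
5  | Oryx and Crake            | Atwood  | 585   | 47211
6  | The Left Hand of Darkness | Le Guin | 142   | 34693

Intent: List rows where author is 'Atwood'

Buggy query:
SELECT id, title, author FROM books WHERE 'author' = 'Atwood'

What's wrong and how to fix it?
Bug: 'author' in single quotes is a string literal, not the column; the comparison is literal-vs-literal and never true

Fix: Remove the quotes around the column name (or use double quotes for an identifier)

Corrected query:
SELECT id, title, author FROM books WHERE author = 'Atwood'

Result:
id | title          | author
---+----------------+-------
2  | Cat's Eye      | Atwood
5  | Oryx and Crake | Atwood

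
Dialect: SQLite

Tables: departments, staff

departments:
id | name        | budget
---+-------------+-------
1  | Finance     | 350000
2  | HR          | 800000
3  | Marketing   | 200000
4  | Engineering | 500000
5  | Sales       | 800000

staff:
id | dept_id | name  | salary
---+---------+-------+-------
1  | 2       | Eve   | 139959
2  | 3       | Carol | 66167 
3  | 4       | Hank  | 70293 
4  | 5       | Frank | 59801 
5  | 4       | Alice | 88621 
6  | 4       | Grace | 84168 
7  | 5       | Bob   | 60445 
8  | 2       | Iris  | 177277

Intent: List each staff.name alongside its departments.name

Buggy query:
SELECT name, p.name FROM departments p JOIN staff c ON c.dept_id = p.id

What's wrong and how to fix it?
Bug: Both tables have a 'name' column; the unqualified reference is ambiguous

Fix: Qualify the column with its table alias (c.name)

Corrected query:
SELECT c.name, p.name FROM departments p JOIN staff c ON c.dept_id = p.id

Result:
name  | name       
------+------------
Eve   | HR         
Carol | Marketing  
Hank  | Engineering
Frank | Sales      
Alice | Engineering
Grace | Engineering
Bob   | Sales      
Iris  | HR         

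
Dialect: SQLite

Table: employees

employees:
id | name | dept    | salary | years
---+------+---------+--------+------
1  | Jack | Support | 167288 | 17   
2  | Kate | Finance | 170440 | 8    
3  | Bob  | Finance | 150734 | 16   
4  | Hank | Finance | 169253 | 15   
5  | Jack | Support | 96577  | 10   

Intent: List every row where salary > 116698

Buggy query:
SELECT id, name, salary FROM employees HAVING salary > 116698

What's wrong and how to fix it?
Bug: HAVING filters the output of aggregation, but this query has no GROUP BY and no aggregate functions, so SQLite rejects it (HAVING clause on a non-aggregate query); the condition here is per row

Fix: Replace HAVING with WHERE since the condition applies to individual rows

Corrected query:
SELECT id, name, salary FROM employees WHERE salary > 116698

Result:
id | name | salary
---+------+-------
1  | Jack | 167288
2  | Kate | 170440
3  | Bob  | 150734
4  | Hank | 169253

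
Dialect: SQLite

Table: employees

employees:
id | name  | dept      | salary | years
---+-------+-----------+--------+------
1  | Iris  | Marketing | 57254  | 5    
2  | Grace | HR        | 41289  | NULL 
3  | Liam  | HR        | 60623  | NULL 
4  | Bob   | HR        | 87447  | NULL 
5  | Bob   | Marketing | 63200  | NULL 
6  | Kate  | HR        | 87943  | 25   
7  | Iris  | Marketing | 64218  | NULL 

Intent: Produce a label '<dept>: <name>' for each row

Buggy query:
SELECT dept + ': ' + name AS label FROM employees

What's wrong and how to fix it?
Bug: '+' is numeric addition; on text columns SQLite converts them to 0 instead of concatenating

Fix: Replace + with || to concatenate text

Corrected query:
SELECT dept || ': ' || name AS label FROM employees

Result:
label          
---------------
Marketing: Iris
HR: Grace      
HR: Liam       
HR: Bob        
Marketing: Bob 
HR: Kate       
Marketing: Iris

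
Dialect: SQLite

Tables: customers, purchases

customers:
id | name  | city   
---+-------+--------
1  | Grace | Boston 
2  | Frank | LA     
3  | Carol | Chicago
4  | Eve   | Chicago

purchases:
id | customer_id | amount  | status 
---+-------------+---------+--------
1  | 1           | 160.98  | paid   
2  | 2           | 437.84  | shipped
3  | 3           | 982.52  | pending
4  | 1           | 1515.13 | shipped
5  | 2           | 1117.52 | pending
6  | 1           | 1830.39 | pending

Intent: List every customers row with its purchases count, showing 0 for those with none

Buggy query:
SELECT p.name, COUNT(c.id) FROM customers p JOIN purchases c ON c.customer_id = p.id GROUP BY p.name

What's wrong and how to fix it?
Bug: An inner join excludes parents with zero children

Fix: Use LEFT JOIN so parents without children still appear (COUNT(c.id) gives 0)

Corrected query:
SELECT p.name, COUNT(c.id) FROM customers p LEFT JOIN purchases c ON c.customer_id = p.id GROUP BY p.name

Result:
name  | COUNT(c.id)
------+------------
Carol | 1          
Eve   | 0          
Frank | 2          
Grace | 3          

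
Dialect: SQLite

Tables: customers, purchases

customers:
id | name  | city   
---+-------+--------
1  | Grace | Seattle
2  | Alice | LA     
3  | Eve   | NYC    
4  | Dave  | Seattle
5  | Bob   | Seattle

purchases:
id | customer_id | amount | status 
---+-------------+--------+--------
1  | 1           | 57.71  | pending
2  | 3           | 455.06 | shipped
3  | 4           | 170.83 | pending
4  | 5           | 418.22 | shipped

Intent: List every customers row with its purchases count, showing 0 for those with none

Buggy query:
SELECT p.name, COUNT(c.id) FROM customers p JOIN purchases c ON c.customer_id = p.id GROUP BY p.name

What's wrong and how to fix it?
Bug: An inner join excludes parents with zero children

Fix: Switch to LEFT JOIN to retain unmatched parent rows

Corrected query:
SELECT p.name, COUNT(c.id) FROM customers p LEFT JOIN purchases c ON c.customer_id = p.id GROUP BY p.name

Result:
name  | COUNT(c.id)
------+------------
Alice | 0          
Bob   | 1          
Dave  | 1          
Eve   | 1          
Grace | 1          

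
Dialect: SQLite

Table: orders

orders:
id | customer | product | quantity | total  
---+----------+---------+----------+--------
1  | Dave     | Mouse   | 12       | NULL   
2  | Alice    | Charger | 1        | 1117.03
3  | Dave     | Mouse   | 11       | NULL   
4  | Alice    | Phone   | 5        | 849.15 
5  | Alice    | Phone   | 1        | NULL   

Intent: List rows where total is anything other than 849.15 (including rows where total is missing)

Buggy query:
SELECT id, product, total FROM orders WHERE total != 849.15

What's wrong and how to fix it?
Bug: Inequality against NULL is unknown, not true; rows with NULL are dropped

Fix: Add an explicit OR total IS NULL to include the missing-value rows

Corrected query:
SELECT id, product, total FROM orders WHERE total != 849.15 OR total IS NULL

Result:
id | product | total  
---+---------+--------
1  | Mouse   | NULL   
2  | Charger | 1117.03
3  | Mouse   | NULL   
5  | Phone   | NULL   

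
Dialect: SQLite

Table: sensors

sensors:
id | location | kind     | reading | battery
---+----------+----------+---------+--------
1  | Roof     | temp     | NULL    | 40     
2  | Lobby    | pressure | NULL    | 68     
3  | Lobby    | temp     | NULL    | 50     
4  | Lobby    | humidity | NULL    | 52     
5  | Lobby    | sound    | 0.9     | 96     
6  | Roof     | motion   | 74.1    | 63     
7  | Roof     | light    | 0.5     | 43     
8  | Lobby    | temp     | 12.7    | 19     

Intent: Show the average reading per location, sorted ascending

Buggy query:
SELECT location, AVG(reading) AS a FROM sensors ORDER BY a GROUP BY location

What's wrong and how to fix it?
Bug: ORDER BY appears before GROUP BY; SQL clause order requires GROUP BY first

Fix: Move ORDER BY to the end, after GROUP BY

Corrected query:
SELECT location, AVG(reading) AS a FROM sensors GROUP BY location ORDER BY a

Result:
location | a   
---------+-----
Lobby    | 6.8 
Roof     | 37.3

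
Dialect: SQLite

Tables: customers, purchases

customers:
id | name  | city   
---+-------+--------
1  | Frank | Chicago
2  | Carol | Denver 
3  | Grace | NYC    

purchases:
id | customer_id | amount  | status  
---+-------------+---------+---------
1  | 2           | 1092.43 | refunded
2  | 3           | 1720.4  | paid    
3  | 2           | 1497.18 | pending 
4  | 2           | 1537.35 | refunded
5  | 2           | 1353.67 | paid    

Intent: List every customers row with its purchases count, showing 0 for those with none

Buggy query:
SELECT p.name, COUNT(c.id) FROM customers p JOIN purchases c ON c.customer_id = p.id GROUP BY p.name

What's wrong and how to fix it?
Bug: INNER JOIN drops customers rows that have no matching purchases rows

Fix: Switch to LEFT JOIN to retain unmatched parent rows

Corrected query:
SELECT p.name, COUNT(c.id) FROM customers p LEFT JOIN purchases c ON c.customer_id = p.id GROUP BY p.name

Result:
name  | COUNT(c.id)
------+------------
Carol | 4          
Frank | 0          
Grace | 1          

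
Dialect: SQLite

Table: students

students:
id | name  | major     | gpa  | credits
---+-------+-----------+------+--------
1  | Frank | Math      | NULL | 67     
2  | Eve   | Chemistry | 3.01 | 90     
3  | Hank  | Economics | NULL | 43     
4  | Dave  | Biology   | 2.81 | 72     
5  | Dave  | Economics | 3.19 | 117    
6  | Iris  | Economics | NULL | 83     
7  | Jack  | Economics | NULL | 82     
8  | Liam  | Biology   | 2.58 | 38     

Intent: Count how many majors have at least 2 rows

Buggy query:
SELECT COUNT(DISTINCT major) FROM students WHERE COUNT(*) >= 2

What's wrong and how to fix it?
Bug: WHERE filters individual rows, not groups, so a group-level COUNT is invalid there

Fix: Group first with HAVING COUNT(*) >= 2, then COUNT the resulting groups

Corrected query:
SELECT COUNT(*) FROM (SELECT major FROM students GROUP BY major HAVING COUNT(*) >= 2)

Result:
COUNT(*)
--------
2       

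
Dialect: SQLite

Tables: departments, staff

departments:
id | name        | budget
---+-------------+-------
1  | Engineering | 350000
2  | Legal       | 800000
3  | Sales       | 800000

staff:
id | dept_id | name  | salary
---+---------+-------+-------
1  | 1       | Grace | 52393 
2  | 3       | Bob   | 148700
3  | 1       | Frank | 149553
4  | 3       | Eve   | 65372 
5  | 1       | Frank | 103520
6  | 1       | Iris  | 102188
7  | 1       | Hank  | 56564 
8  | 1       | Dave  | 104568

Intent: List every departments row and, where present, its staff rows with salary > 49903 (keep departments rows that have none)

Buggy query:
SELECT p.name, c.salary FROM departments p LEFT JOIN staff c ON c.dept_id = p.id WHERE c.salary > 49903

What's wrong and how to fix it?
Bug: A WHERE condition on the right-hand table after LEFT JOIN drops unmatched parents

Fix: Move the right-table condition into the ON clause so unmatched parents are kept

Corrected query:
SELECT p.name, c.salary FROM departments p LEFT JOIN staff c ON c.dept_id = p.id AND c.salary > 49903

Result:
name        | salary
------------+-------
Engineering | 52393 
Engineering | 56564 
Engineering | 102188
Engineering | 103520
Engineering | 104568
Engineering | 149553
Legal       | NULL  
Sales       | 65372 
Sales       | 148700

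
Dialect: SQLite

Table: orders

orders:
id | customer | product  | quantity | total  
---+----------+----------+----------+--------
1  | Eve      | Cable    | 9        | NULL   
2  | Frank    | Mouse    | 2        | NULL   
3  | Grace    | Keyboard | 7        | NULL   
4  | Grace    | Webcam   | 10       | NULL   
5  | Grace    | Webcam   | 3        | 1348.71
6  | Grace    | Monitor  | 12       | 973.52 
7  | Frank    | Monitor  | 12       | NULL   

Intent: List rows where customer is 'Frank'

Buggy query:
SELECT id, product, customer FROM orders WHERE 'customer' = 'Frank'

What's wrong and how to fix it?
Bug: Single quotes denote string literals in SQL; the column name is being compared as a constant string

Fix: Remove the quotes around the column name (or use double quotes for an identifier)

Corrected query:
SELECT id, product, customer FROM orders WHERE customer = 'Frank'

Result:
id | product | customer
---+---------+---------
2  | Mouse   | Frank   
7  | Monitor | Frank   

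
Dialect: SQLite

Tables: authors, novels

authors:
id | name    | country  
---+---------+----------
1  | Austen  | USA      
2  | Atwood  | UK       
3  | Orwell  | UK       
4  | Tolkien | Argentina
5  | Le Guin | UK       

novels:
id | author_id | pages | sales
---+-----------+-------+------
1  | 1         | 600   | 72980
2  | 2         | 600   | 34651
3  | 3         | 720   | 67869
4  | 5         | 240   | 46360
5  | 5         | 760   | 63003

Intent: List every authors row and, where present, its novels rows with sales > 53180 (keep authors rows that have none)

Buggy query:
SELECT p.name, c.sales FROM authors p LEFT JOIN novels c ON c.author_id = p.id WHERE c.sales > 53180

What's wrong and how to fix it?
Bug: Filtering c.sales in WHERE discards the NULL rows produced by LEFT JOIN, turning it into an inner join

Fix: Move the right-table condition into the ON clause so unmatched parents are kept

Corrected query:
SELECT p.name, c.sales FROM authors p LEFT JOIN novels c ON c.author_id = p.id AND c.sales > 53180

Result:
name    | sales
--------+------
Austen  | 72980
Atwood  | NULL 
Orwell  | 67869
Tolkien | NULL 
Le Guin | 63003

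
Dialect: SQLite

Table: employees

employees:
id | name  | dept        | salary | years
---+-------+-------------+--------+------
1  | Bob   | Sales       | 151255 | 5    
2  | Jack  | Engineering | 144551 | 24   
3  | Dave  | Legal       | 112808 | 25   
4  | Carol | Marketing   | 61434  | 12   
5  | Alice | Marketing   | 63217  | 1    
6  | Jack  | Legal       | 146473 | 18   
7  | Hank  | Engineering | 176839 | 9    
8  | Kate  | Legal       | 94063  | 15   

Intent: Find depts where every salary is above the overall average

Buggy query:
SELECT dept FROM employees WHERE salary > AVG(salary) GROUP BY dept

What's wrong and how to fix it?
Bug: AVG() is an aggregate; it can't sit directly in WHERE

Fix: Compute the overall average in a scalar subquery and compare each group's MIN against it in HAVING

Corrected query:
SELECT dept FROM employees GROUP BY dept HAVING MIN(salary) > (SELECT AVG(salary) FROM employees)

Result:
dept       
-----------
Engineering
Sales      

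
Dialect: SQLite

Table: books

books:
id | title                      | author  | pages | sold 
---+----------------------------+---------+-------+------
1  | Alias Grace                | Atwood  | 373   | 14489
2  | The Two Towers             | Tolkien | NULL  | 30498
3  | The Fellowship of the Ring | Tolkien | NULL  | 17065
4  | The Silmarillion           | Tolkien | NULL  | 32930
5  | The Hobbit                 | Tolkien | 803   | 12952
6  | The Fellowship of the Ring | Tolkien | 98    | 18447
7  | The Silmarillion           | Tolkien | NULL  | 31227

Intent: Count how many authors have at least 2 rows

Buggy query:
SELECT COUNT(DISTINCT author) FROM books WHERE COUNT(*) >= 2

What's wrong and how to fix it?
Bug: COUNT(*) cannot appear in WHERE; the per-group count doesn't exist yet

Fix: Group first with HAVING COUNT(*) >= 2, then COUNT the resulting groups

Corrected query:
SELECT COUNT(*) FROM (SELECT author FROM books GROUP BY author HAVING COUNT(*) >= 2)

Result:
COUNT(*)
--------
1       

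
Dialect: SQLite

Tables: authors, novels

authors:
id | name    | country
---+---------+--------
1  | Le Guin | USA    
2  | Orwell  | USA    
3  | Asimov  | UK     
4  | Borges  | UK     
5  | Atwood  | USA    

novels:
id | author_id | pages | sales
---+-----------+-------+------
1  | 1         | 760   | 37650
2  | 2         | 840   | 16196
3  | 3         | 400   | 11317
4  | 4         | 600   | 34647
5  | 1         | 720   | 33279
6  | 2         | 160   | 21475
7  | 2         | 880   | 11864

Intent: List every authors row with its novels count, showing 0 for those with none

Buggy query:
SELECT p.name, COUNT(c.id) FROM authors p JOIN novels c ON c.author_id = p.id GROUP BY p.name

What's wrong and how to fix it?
Bug: INNER JOIN drops authors rows that have no matching novels rows

Fix: Switch to LEFT JOIN to retain unmatched parent rows

Corrected query:
SELECT p.name, COUNT(c.id) FROM authors p LEFT JOIN novels c ON c.author_id = p.id GROUP BY p.name

Result:
name    | COUNT(c.id)
--------+------------
Asimov  | 1          
Atwood  | 0          
Borges  | 1          
Le Guin | 2          
Orwell  | 3          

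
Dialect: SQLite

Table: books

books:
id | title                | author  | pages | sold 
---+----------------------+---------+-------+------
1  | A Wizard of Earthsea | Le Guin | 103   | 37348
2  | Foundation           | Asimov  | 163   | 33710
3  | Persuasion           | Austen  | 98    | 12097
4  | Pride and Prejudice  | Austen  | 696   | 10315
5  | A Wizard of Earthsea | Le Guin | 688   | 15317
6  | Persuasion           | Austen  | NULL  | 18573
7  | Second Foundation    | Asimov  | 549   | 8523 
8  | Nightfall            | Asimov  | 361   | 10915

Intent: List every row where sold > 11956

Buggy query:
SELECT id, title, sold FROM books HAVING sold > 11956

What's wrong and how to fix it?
Bug: This is a non-aggregate query (no GROUP BY, no aggregates), so in SQLite the HAVING clause is invalid here; a row-level condition belongs in WHERE

Fix: Use WHERE for row-level filtering

Corrected query:
SELECT id, title, sold FROM books WHERE sold > 11956

Result:
id | title                | sold 
---+----------------------+------
1  | A Wizard of Earthsea | 37348
2  | Foundation           | 33710
3  | Persuasion           | 12097
5  | A Wizard of Earthsea | 15317
6  | Persuasion           | 18573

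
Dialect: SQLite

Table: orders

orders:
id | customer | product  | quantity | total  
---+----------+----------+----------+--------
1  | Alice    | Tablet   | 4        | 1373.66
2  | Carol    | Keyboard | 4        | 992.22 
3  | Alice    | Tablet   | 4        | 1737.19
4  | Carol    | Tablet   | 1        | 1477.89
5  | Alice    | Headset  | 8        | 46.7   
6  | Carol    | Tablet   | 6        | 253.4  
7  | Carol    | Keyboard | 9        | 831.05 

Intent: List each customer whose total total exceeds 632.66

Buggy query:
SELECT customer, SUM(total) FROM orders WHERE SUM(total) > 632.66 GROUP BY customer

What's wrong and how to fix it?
Bug: WHERE runs before GROUP BY, so aggregates aren't available there

Fix: Use HAVING (which filters groups after aggregation) instead of WHERE

Corrected query:
SELECT customer, SUM(total) FROM orders GROUP BY customer HAVING SUM(total) > 632.66

Result:
customer | SUM(total)
---------+-----------
Alice    | 3157.55   
Carol    | 3554.56   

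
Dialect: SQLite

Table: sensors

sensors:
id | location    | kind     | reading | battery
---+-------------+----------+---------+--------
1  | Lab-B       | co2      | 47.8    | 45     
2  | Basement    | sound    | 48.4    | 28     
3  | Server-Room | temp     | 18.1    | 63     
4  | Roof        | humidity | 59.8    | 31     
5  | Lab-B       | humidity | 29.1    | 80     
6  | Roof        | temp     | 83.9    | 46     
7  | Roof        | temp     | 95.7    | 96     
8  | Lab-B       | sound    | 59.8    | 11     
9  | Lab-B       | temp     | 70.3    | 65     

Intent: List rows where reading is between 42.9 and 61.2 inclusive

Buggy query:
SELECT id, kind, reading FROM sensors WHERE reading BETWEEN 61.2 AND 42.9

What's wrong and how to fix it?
Bug: The bounds are reversed; BETWEEN a AND b requires a <= b to match anything

Fix: Write BETWEEN 42.9 AND 61.2

Corrected query:
SELECT id, kind, reading FROM sensors WHERE reading BETWEEN 42.9 AND 61.2

Result:
id | kind     | reading
---+----------+--------
1  | co2      | 47.8   
2  | sound    | 48.4   
4  | humidity | 59.8   
8  | sound    | 59.8   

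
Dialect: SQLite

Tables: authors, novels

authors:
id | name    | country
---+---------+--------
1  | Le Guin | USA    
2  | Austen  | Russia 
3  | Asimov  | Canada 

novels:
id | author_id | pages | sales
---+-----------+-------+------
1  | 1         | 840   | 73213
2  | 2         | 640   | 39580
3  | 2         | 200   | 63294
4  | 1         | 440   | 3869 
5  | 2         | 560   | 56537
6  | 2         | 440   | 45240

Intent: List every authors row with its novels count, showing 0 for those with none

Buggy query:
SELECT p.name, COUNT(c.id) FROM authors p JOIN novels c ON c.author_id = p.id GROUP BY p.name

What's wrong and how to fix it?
Bug: An inner join excludes parents with zero children

Fix: Switch to LEFT JOIN to retain unmatched parent rows

Corrected query:
SELECT p.name, COUNT(c.id) FROM authors p LEFT JOIN novels c ON c.author_id = p.id GROUP BY p.name

Result:
name    | COUNT(c.id)
--------+------------
Asimov  | 0          
Austen  | 4          
Le Guin | 2          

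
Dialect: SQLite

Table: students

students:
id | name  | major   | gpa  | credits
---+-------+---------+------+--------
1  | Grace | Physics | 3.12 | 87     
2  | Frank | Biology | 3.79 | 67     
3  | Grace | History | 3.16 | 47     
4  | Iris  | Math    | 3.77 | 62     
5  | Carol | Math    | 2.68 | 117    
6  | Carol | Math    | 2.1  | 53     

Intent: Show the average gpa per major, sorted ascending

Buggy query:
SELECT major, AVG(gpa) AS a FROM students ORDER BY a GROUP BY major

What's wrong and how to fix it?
Bug: GROUP BY must precede ORDER BY

Fix: Reorder: SELECT … FROM … GROUP BY … ORDER BY …

Corrected query:
SELECT major, AVG(gpa) AS a FROM students GROUP BY major ORDER BY a

Result:
major   | a   
--------+-----
Math    | 2.85
Physics | 3.12
History | 3.16
Biology | 3.79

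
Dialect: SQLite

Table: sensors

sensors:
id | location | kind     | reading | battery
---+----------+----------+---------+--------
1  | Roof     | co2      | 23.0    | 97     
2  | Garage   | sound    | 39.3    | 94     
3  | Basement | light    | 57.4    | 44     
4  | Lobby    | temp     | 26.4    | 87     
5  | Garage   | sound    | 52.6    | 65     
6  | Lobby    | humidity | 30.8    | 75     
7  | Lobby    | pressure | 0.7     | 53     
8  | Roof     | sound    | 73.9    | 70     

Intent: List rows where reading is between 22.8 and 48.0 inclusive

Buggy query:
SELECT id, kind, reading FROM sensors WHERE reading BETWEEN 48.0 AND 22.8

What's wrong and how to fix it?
Bug: The bounds are reversed; BETWEEN a AND b requires a <= b to match anything

Fix: Swap the bounds so the smaller value comes first

Corrected query:
SELECT id, kind, reading FROM sensors WHERE reading BETWEEN 22.8 AND 48.0

Result:
id | kind     | reading
---+----------+--------
1  | co2      | 23     
2  | sound    | 39.3   
4  | temp     | 26.4   
6  | humidity | 30.8   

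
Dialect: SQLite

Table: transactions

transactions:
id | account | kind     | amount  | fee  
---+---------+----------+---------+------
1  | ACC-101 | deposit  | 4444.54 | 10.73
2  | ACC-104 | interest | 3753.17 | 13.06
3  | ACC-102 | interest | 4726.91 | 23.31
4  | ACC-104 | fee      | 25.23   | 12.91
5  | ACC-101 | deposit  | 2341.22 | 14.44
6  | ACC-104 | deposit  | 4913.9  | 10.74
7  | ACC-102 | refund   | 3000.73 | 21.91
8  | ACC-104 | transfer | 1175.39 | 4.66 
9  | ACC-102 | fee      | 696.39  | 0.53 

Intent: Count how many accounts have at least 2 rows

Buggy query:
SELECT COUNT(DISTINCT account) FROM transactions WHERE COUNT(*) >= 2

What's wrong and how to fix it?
Bug: WHERE filters individual rows, not groups, so a group-level COUNT is invalid there

Fix: Group first with HAVING COUNT(*) >= 2, then COUNT the resulting groups

Corrected query:
SELECT COUNT(*) FROM (SELECT account FROM transactions GROUP BY account HAVING COUNT(*) >= 2)

Result:
COUNT(*)
--------
3       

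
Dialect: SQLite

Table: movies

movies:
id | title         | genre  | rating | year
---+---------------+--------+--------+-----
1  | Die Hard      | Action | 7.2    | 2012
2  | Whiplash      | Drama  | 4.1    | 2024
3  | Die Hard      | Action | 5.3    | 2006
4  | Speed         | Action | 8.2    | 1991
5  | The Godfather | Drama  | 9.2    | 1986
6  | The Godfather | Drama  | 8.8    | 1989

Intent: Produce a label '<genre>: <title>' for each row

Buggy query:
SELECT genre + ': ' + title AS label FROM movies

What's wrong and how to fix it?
Bug: SQLite uses || for string concatenation; + coerces text to numbers (yielding 0)

Fix: Use the || operator for string concatenation

Corrected query:
SELECT genre || ': ' || title AS label FROM movies

Result:
label               
--------------------
Action: Die Hard    
Drama: Whiplash     
Action: Die Hard    
Action: Speed       
Drama: The Godfather
Drama: The Godfather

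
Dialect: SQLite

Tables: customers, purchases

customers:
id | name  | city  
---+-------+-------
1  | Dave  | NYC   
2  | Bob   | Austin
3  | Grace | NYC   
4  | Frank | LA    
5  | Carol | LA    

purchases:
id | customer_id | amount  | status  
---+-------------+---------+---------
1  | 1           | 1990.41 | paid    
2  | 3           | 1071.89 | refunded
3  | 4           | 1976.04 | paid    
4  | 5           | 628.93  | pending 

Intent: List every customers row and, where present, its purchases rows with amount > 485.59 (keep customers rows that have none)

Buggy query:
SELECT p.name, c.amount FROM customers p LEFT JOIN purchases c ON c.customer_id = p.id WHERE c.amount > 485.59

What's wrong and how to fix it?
Bug: A WHERE condition on the right-hand table after LEFT JOIN drops unmatched parents

Fix: Move the right-table condition into the ON clause so unmatched parents are kept

Corrected query:
SELECT p.name, c.amount FROM customers p LEFT JOIN purchases c ON c.customer_id = p.id AND c.amount > 485.59

Result:
name  | amount 
------+--------
Dave  | 1990.41
Bob   | NULL   
Grace | 1071.89
Frank | 1976.04
Carol | 628.93 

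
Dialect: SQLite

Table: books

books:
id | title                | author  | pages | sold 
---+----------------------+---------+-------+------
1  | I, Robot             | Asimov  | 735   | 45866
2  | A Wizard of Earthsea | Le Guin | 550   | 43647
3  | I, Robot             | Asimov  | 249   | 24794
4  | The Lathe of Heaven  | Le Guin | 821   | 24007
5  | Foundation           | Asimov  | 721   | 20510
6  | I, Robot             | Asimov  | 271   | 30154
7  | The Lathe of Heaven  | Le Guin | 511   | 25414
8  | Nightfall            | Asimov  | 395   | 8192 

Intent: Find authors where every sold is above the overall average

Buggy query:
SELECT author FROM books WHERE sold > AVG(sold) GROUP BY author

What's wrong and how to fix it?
Bug: WHERE evaluates per row before aggregation, so AVG() is unavailable

Fix: Use a subquery for AVG and a HAVING MIN(...) filter so the condition holds for every row in the group

Corrected query:
SELECT author FROM books GROUP BY author HAVING MIN(sold) > (SELECT AVG(sold) FROM books)

Result:
(no rows)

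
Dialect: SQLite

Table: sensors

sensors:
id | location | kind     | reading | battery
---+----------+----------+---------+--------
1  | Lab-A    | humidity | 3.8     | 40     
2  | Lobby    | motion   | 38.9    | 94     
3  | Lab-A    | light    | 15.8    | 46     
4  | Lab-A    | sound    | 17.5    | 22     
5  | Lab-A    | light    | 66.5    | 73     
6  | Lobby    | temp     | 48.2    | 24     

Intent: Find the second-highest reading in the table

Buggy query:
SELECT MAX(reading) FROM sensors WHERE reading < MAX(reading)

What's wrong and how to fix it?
Bug: MAX(reading) on the right of the comparison is an aggregate-in-WHERE error

Fix: Compute the overall MAX in a subquery, then take MAX of rows below it

Corrected query:
SELECT MAX(reading) FROM sensors WHERE reading < (SELECT MAX(reading) FROM sensors)

Result:
MAX(reading)
------------
48.2        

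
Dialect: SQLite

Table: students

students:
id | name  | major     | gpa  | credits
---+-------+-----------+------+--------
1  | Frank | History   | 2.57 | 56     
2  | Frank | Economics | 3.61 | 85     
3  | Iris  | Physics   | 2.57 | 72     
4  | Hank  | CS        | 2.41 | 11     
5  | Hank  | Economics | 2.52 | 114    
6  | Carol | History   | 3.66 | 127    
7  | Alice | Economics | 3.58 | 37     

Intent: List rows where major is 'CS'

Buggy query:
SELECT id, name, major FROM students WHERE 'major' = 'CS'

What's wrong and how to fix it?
Bug: Single quotes denote string literals in SQL; the column name is being compared as a constant string

Fix: Remove the quotes around the column name (or use double quotes for an identifier)

Corrected query:
SELECT id, name, major FROM students WHERE major = 'CS'

Result:
id | name | major
---+------+------
4  | Hank | CS   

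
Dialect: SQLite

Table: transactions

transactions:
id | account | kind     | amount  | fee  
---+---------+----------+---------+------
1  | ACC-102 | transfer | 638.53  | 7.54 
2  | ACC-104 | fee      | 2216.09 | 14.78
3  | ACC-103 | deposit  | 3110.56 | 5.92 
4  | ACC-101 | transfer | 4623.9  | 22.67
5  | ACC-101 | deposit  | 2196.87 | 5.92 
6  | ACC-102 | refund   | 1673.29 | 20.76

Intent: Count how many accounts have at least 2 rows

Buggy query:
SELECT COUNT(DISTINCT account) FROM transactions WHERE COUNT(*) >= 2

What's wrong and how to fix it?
Bug: COUNT(*) cannot appear in WHERE; the per-group count doesn't exist yet

Fix: Use a subquery that GROUPs and filters with HAVING, then count its rows

Corrected query:
SELECT COUNT(*) FROM (SELECT account FROM transactions GROUP BY account HAVING COUNT(*) >= 2)

Result:
COUNT(*)
--------
2       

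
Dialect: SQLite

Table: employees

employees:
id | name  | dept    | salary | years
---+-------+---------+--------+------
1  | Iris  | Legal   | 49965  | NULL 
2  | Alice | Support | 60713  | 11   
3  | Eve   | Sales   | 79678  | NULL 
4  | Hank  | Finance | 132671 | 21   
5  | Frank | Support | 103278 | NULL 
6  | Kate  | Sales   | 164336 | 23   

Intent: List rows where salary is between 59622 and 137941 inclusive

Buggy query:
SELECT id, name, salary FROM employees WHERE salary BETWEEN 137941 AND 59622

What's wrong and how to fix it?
Bug: BETWEEN expects the lower bound first; with 137941 AND 59622 the range is empty

Fix: Swap the bounds so the smaller value comes first

Corrected query:
SELECT id, name, salary FROM employees WHERE salary BETWEEN 59622 AND 137941

Result:
id | name  | salary
---+-------+-------
2  | Alice | 60713 
3  | Eve   | 79678 
4  | Hank  | 132671
5  | Frank | 103278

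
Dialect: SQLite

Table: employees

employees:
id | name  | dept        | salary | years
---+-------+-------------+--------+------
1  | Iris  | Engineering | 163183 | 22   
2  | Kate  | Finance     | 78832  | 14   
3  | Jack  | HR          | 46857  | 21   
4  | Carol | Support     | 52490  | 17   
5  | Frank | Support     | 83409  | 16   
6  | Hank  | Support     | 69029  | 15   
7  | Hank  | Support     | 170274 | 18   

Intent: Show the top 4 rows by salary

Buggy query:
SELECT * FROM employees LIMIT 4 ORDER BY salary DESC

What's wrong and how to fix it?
Bug: ORDER BY cannot follow LIMIT; LIMIT is the final clause

Fix: Swap the clauses: ORDER BY first, then LIMIT

Corrected query:
SELECT * FROM employees ORDER BY salary DESC LIMIT 4

Result:
id | name  | dept        | salary | years
---+-------+-------------+--------+------
7  | Hank  | Support     | 170274 | 18   
1  | Iris  | Engineering | 163183 | 22   
5  | Frank | Support     | 83409  | 16   
2  | Kate  | Finance     | 78832  | 14   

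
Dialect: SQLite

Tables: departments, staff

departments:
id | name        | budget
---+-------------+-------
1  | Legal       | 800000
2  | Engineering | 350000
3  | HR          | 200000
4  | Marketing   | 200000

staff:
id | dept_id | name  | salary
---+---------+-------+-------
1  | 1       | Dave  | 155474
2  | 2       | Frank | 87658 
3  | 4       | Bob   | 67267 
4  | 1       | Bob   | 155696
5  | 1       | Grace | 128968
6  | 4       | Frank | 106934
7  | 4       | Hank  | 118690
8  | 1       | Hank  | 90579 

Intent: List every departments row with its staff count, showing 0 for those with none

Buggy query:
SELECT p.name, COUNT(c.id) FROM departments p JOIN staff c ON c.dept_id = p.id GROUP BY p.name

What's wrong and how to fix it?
Bug: An inner join excludes parents with zero children

Fix: Switch to LEFT JOIN to retain unmatched parent rows

Corrected query:
SELECT p.name, COUNT(c.id) FROM departments p LEFT JOIN staff c ON c.dept_id = p.id GROUP BY p.name

Result:
name        | COUNT(c.id)
------------+------------
Engineering | 1          
HR          | 0          
Legal       | 4          
Marketing   | 3          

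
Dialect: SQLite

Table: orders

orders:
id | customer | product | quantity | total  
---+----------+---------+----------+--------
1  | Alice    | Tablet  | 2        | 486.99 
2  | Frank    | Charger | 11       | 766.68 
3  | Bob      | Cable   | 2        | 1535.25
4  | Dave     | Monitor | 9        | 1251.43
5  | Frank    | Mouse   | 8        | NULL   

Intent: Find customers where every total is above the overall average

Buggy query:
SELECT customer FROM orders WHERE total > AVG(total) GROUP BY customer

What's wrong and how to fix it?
Bug: WHERE evaluates per row before aggregation, so AVG() is unavailable

Fix: Compute the overall average in a scalar subquery and compare each group's MIN against it in HAVING

Corrected query:
SELECT customer FROM orders GROUP BY customer HAVING MIN(total) > (SELECT AVG(total) FROM orders)

Result:
customer
--------
Bob     
Dave    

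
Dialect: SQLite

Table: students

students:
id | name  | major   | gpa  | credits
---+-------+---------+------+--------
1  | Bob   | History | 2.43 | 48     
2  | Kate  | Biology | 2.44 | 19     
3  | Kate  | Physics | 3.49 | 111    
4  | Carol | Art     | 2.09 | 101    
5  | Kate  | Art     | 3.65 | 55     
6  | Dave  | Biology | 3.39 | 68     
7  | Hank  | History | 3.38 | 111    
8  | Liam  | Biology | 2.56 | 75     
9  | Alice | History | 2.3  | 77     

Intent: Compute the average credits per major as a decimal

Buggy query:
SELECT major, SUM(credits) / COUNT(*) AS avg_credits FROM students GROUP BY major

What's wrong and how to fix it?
Bug: SUM(credits) and COUNT(*) are both integers; the division truncates the fractional part

Fix: Cast one side to REAL so the division keeps the fractional part

Corrected query:
SELECT major, SUM(credits) * 1.0 / COUNT(*) AS avg_credits FROM students GROUP BY major

Result:
major   | avg_credits
--------+------------
Art     | 78         
Biology | 54         
History | 78.666667  
Physics | 111        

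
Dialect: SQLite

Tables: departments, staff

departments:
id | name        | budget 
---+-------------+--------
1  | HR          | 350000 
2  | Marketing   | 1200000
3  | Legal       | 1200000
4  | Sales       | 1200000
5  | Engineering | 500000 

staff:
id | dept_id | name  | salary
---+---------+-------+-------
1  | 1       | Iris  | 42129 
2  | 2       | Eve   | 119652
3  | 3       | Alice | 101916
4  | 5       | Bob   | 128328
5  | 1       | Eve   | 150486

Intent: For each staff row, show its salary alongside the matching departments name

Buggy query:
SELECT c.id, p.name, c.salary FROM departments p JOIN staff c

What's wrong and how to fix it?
Bug: Missing join condition: each staff row is matched to all departments rows instead of just its own

Fix: Add ON c.dept_id = p.id to the JOIN

Corrected query:
SELECT c.id, p.name, c.salary FROM departments p JOIN staff c ON c.dept_id = p.id

Result:
id | name        | salary
---+-------------+-------
1  | HR          | 42129 
2  | Marketing   | 119652
3  | Legal       | 101916
4  | Engineering | 128328
5  | HR          | 150486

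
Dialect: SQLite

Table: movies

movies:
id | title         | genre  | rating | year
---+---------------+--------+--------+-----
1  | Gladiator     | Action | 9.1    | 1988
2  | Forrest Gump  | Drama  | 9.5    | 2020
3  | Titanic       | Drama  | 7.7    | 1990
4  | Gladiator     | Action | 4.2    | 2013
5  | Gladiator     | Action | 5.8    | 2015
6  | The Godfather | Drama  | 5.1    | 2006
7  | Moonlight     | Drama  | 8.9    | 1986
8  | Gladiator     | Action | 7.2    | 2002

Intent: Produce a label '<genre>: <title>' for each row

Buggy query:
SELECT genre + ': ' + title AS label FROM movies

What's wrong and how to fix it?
Bug: SQLite uses || for string concatenation; + coerces text to numbers (yielding 0)

Fix: Use the || operator for string concatenation

Corrected query:
SELECT genre || ': ' || title AS label FROM movies

Result:
label               
--------------------
Action: Gladiator   
Drama: Forrest Gump 
Drama: Titanic      
Action: Gladiator   
Action: Gladiator   
Drama: The Godfather
Drama: Moonlight    
Action: Gladiator   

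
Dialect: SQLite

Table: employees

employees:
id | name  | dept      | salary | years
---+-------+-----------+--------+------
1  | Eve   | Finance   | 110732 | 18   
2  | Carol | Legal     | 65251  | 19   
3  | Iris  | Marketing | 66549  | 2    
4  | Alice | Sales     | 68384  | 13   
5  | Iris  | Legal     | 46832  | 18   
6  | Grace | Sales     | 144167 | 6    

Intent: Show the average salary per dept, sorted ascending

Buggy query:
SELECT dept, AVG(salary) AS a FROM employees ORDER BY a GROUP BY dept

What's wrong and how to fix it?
Bug: ORDER BY appears before GROUP BY; SQL clause order requires GROUP BY first

Fix: Move ORDER BY to the end, after GROUP BY

Corrected query:
SELECT dept, AVG(salary) AS a FROM employees GROUP BY dept ORDER BY a

Result:
dept      | a       
----------+---------
Legal     | 56041.5 
Marketing | 66549   
Sales     | 106275.5
Finance   | 110732  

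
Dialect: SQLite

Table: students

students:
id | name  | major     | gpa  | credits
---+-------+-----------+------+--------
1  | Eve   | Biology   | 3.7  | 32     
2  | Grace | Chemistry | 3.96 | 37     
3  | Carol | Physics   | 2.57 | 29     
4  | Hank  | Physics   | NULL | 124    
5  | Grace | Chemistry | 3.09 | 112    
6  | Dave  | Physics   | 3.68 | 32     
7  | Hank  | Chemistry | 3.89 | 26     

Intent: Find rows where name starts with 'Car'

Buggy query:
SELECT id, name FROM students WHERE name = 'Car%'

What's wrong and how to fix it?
Bug: '=' compares the literal string including the % character; pattern matching needs LIKE

Fix: Replace '=' with LIKE so 'Car%' is treated as a pattern

Corrected query:
SELECT id, name FROM students WHERE name LIKE 'Car%'

Result:
id | name 
---+------
3  | Carol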